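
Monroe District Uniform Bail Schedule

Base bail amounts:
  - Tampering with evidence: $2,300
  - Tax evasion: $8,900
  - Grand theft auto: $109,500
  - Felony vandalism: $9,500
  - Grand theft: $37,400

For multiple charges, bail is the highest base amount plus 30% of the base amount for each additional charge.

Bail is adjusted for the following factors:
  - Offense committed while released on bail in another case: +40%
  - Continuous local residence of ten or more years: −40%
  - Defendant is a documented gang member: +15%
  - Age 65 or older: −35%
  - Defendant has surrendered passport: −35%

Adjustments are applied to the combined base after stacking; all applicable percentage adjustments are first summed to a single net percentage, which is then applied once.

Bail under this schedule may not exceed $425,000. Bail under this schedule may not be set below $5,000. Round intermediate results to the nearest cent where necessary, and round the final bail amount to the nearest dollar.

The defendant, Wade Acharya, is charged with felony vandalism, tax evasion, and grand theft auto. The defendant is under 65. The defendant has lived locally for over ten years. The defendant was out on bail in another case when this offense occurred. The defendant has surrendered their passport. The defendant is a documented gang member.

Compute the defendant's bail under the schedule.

$92,016

Base amounts from the schedule: felony vandalism $9,500; tax evasion $8,900; grand theft auto $109,500.
Stacking rule: highest base plus 30% of each additional charge. Highest is grand theft auto at $109,500. Additional: $9,500 × 30% = $2,850; $8,900 × 30% = $2,670. Combined base = $109,500 + $5,520 = $115,020.
Net percentage adjustment: +40% −40% +15% −35% = −20%. $115,020 × 0.8 = $92,016.
$92,016 is within the $425,000 maximum.
$92,016 is at or above the $5,000 minimum.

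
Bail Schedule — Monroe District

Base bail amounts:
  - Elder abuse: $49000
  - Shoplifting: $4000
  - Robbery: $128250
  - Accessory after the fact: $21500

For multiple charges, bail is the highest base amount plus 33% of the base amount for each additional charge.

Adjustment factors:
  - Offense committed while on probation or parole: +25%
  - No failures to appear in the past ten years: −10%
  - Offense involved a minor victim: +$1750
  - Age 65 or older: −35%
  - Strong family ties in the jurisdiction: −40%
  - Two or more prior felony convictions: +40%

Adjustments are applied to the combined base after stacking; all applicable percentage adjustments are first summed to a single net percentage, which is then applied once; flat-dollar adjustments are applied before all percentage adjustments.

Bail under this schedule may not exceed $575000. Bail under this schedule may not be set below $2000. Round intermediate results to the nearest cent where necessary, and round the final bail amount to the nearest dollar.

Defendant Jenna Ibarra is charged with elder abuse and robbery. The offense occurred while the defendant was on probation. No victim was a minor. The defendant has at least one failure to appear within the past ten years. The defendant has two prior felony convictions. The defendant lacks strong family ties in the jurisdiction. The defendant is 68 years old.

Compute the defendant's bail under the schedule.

$187746

Base amounts from the schedule: elder abuse $49000; robbery $128250.
Stacking rule: highest base plus 33% of each additional charge. Highest is robbery at $128250. Additional: $49000 × 33% = $16170. Combined base = $128250 + $16170 = $144420.
Net percentage adjustment: +25% −35% +40% = +30%. $144420 × 1.3 = $187746.
$187746 is within the $575000 maximum.
$187746 is at or above the $2000 minimum.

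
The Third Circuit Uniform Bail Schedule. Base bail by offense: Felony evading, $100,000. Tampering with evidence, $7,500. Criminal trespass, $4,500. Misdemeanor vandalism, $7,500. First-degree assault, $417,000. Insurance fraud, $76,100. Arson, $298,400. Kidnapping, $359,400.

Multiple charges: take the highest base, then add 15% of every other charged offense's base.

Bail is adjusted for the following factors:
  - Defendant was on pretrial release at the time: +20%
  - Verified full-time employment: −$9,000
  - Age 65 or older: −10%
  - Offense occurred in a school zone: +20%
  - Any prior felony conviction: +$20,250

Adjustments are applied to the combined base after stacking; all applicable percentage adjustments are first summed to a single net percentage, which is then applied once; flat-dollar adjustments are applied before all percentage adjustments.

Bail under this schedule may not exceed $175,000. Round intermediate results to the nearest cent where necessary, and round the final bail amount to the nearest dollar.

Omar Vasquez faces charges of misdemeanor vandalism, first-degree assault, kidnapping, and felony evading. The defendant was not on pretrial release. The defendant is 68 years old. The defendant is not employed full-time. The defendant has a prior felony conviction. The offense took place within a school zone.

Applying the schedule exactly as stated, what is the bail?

Base amounts from the schedule: misdemeanor vandalism $7,500; first-degree assault $417,000; kidnapping $359,400; felony evading $100,000.
Stacking rule: highest base plus 15% of each additional charge. Highest is first-degree assault at $417,000. Additional: $7,500 × 15% = $1,125; $359,400 × 15% = $53,910; $100,000 × 15% = $15,000. Combined base = $417,000 + $70,035 = $487,035.
Any prior felony conviction (+$20,250 flat): $487,035 + $20,250 = $507,285.
Net percentage adjustment: −10% +20% = +10%. $507,285 × 1.1 = $558,013.50.
Result $558,013.50 exceeds the maximum of $175,000; bail is capped at $175,000.

$175,000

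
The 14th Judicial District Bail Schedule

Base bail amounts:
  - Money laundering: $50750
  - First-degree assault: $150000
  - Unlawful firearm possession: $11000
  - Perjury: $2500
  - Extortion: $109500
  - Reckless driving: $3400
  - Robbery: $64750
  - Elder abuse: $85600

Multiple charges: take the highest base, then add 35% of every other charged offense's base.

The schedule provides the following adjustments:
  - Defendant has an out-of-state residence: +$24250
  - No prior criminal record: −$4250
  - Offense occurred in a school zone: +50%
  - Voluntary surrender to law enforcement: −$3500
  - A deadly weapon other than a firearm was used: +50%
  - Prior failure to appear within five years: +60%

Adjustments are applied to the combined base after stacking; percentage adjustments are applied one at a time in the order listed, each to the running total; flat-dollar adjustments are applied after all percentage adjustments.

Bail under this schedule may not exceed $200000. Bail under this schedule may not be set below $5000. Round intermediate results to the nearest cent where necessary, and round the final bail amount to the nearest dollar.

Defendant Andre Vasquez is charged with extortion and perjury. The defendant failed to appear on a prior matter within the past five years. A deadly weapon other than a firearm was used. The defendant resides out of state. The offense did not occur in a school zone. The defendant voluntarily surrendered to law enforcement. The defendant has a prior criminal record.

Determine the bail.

Base amounts from the schedule: extortion $109500; perjury $2500.
Stacking rule: highest base plus 35% of each additional charge. Highest is extortion at $109500. Additional: $2500 × 35% = $875. Combined base = $109500 + $875 = $110375.
A deadly weapon other than a firearm was used (+50%): $110375 × 1.5 = $165562.50.
Prior failure to appear within five years (+60%): $165562.50 × 1.6 = $264900.
Defendant has an out-of-state residence (+$24250 flat): $264900 + $24250 = $289150.
Voluntary surrender to law enforcement (−$3500 flat): $289150 − $3500 = $285650.
Result $285650 exceeds the maximum of $200000; bail is capped at $200000.
$200000 is at or above the $5000 minimum.

$200000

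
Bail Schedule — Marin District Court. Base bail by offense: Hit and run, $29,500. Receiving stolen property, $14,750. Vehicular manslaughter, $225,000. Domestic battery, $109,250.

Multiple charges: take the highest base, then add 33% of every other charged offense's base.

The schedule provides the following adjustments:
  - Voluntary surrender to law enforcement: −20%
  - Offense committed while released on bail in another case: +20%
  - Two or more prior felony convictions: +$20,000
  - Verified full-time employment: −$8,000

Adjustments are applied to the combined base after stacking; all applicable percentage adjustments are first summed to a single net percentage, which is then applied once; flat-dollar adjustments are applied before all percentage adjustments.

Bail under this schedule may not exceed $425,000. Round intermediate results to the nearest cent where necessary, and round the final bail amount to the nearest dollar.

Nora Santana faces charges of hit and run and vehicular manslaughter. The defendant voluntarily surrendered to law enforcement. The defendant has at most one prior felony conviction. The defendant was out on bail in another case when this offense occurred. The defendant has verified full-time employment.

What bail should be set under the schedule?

Base amounts from the schedule: hit and run $29,500; vehicular manslaughter $225,000.
Stacking rule: highest base plus 33% of each additional charge. Highest is vehicular manslaughter at $225,000. Additional: $29,500 × 33% = $9,735. Combined base = $225,000 + $9,735 = $234,735.
Verified full-time employment (−$8,000 flat): $234,735 − $8,000 = $226,735.
Net percentage adjustment: −20% +20% = +0%. $226,735 × 1 = $226,735.
$226,735 is within the $425,000 maximum.

$226,735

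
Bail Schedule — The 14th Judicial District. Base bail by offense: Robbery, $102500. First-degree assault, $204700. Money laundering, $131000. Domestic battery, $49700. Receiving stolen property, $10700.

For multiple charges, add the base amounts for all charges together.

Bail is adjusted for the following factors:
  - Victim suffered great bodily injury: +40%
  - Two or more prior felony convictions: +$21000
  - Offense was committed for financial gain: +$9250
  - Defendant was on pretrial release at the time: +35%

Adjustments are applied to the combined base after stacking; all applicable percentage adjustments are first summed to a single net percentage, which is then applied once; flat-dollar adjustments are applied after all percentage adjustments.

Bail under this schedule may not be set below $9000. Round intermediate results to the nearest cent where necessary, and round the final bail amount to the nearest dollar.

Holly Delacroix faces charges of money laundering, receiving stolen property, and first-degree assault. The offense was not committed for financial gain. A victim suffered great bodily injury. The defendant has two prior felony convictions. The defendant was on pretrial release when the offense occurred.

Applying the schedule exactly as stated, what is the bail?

Base amounts from the schedule: money laundering $131000; receiving stolen property $10700; first-degree assault $204700.
Stacking rule: sum of all bases. $131000 + $10700 + $204700 = $346400.
Net percentage adjustment: +40% +35% = +75%. $346400 × 1.75 = $606200.
Two or more prior felony convictions (+$21000 flat): $606200 + $21000 = $627200.
$627200 is at or above the $9000 minimum.

$627200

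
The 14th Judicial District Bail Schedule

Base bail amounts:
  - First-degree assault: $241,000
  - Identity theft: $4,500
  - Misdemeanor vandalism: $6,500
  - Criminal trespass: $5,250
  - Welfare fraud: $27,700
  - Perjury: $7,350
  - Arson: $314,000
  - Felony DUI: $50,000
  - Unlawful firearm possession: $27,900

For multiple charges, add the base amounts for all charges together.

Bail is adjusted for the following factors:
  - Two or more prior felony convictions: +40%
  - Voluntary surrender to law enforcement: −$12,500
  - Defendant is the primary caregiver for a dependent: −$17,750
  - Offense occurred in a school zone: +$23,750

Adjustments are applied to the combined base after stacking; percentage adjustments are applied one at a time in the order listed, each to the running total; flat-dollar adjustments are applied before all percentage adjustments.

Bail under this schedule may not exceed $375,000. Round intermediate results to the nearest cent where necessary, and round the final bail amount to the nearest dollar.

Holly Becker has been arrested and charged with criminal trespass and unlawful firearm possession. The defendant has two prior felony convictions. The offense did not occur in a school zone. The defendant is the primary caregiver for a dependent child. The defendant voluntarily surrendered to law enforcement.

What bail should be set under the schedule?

$4,060

Base amounts from the schedule: criminal trespass $5,250; unlawful firearm possession $27,900.
Stacking rule: sum of all bases. $5,250 + $27,900 = $33,150.
Voluntary surrender to law enforcement (−$12,500 flat): $33,150 − $12,500 = $20,650.
Defendant is the primary caregiver for a dependent (−$17,750 flat): $20,650 − $17,750 = $2,900.
Two or more prior felony convictions (+40%): $2,900 × 1.4 = $4,060.
$4,060 is within the $375,000 maximum.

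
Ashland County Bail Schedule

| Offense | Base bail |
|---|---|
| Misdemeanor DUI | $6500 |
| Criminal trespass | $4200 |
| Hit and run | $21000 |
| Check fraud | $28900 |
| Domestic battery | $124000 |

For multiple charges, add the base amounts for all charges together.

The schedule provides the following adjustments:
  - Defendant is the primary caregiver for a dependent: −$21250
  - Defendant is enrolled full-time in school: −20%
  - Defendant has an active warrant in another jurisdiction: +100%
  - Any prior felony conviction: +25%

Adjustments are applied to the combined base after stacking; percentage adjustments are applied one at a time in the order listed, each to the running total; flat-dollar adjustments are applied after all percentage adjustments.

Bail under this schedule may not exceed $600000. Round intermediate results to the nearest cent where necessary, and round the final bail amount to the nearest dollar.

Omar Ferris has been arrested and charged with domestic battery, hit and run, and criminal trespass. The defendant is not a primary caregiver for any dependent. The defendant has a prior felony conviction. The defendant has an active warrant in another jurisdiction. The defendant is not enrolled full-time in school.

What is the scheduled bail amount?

$373000

Base amounts from the schedule: domestic battery $124000; hit and run $21000; criminal trespass $4200.
Stacking rule: sum of all bases. $124000 + $21000 + $4200 = $149200.
Defendant has an active warrant in another jurisdiction (+100%): $149200 × 2 = $298400.
Any prior felony conviction (+25%): $298400 × 1.25 = $373000.
$373000 is within the $600000 maximum.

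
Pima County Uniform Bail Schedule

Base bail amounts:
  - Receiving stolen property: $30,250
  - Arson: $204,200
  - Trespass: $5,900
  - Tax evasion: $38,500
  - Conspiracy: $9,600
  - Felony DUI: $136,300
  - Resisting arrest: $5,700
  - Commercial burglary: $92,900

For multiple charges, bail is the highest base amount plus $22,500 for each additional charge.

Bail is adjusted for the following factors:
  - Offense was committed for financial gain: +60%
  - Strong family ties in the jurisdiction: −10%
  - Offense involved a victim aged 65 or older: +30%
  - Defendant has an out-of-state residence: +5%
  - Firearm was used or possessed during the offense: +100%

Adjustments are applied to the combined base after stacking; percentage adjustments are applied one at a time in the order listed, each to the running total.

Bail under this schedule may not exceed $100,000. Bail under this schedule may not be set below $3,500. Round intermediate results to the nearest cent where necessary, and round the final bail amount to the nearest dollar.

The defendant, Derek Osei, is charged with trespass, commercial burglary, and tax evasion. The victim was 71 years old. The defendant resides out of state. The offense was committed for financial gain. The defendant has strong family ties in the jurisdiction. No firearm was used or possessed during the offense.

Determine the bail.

$100,000

Base amounts from the schedule: trespass $5,900; commercial burglary $92,900; tax evasion $38,500.
Stacking rule: highest base plus $22,500 per additional charge. Highest is commercial burglary at $92,900; 2 additional charges → +$45,000. Combined base = $137,900.
Offense was committed for financial gain (+60%): $137,900 × 1.6 = $220,640.
Strong family ties in the jurisdiction (−10%): $220,640 × 0.9 = $198,576.
Offense involved a victim aged 65 or older (+30%): $198,576 × 1.3 = $258,148.80.
Defendant has an out-of-state residence (+5%): $258,148.80 × 1.05 = $271,056.24.
Result $271,056.24 exceeds the maximum of $100,000; bail is capped at $100,000.
$100,000 is at or above the $3,500 minimum.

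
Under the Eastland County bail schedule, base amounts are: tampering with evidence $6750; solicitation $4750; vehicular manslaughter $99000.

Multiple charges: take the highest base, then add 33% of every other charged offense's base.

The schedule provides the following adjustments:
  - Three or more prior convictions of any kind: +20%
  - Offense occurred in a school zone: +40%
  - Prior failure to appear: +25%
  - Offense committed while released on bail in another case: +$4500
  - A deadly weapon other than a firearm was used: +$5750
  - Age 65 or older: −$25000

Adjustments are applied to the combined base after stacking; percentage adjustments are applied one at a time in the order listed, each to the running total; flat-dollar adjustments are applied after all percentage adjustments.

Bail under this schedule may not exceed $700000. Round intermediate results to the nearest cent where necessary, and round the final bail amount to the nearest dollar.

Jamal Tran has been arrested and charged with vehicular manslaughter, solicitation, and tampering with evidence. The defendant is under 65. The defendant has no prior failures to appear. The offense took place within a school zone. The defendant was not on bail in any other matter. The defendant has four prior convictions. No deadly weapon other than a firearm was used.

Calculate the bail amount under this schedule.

Base amounts from the schedule: vehicular manslaughter $99000; solicitation $4750; tampering with evidence $6750.
Stacking rule: highest base plus 33% of each additional charge. Highest is vehicular manslaughter at $99000. Additional: $4750 × 33% = $1567.50; $6750 × 33% = $2227.50. Combined base = $99000 + $3795 = $102795.
Three or more prior convictions of any kind (+20%): $102795 × 1.2 = $123354.
Offense occurred in a school zone (+40%): $123354 × 1.4 = $172695.60.
$172695.60 is within the $700000 maximum.
Rounded to the nearest dollar: $172696.

$172696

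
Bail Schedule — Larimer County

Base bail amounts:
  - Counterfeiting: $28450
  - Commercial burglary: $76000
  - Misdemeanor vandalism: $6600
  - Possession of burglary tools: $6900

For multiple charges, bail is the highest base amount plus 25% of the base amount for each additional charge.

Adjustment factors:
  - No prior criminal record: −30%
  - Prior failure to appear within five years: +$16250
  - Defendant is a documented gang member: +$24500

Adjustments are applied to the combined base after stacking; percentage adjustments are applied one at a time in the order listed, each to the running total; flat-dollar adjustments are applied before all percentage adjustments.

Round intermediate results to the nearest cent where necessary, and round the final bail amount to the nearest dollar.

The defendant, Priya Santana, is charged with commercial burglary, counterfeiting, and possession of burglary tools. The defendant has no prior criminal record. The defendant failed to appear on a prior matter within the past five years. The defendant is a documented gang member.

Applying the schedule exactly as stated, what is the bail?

$87911

Base amounts from the schedule: commercial burglary $76000; counterfeiting $28450; possession of burglary tools $6900.
Stacking rule: highest base plus 25% of each additional charge. Highest is commercial burglary at $76000. Additional: $28450 × 25% = $7112.50; $6900 × 25% = $1725. Combined base = $76000 + $8837.50 = $84837.50.
Prior failure to appear within five years (+$16250 flat): $84837.50 + $16250 = $101087.50.
Defendant is a documented gang member (+$24500 flat): $101087.50 + $24500 = $125587.50.
No prior criminal record (−30%): $125587.50 × 0.7 = $87911.25.
Rounded to the nearest dollar: $87911.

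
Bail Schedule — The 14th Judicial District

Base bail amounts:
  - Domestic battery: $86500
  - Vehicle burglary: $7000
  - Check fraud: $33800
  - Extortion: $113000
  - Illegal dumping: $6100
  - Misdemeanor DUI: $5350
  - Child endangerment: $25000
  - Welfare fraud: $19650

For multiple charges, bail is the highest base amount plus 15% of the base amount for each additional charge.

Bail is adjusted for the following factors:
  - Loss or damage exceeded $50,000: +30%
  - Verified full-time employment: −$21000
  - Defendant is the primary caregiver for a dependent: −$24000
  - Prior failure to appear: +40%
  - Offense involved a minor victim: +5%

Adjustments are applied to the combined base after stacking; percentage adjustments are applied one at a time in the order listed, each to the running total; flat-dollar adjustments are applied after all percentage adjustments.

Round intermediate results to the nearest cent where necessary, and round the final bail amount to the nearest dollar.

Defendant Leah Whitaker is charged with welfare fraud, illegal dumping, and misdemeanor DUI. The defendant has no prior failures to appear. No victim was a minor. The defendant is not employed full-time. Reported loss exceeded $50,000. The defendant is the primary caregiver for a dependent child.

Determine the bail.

$3778

Base amounts from the schedule: welfare fraud $19650; illegal dumping $6100; misdemeanor DUI $5350.
Stacking rule: highest base plus 15% of each additional charge. Highest is welfare fraud at $19650. Additional: $6100 × 15% = $915; $5350 × 15% = $802.50. Combined base = $19650 + $1717.50 = $21367.50.
Loss or damage exceeded $50,000 (+30%): $21367.50 × 1.3 = $27777.75.
Defendant is the primary caregiver for a dependent (−$24000 flat): $27777.75 − $24000 = $3777.75.
Rounded to the nearest dollar: $3778.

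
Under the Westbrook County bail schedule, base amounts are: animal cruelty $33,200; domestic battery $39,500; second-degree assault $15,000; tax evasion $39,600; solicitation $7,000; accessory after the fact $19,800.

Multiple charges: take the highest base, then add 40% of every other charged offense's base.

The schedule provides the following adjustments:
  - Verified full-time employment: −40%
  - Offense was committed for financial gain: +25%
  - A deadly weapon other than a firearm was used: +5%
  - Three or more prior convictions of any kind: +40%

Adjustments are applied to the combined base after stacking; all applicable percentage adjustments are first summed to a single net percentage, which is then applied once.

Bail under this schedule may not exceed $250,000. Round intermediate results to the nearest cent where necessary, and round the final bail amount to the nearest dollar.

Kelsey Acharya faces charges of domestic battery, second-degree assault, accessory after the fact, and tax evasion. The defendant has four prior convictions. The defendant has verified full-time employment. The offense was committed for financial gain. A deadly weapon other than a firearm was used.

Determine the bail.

Base amounts from the schedule: domestic battery $39,500; second-degree assault $15,000; accessory after the fact $19,800; tax evasion $39,600.
Stacking rule: highest base plus 40% of each additional charge. Highest is tax evasion at $39,600. Additional: $39,500 × 40% = $15,800; $15,000 × 40% = $6,000; $19,800 × 40% = $7,920. Combined base = $39,600 + $29,720 = $69,320.
Net percentage adjustment: −40% +25% +5% +40% = +30%. $69,320 × 1.3 = $90,116.
$90,116 is within the $250,000 maximum.

$90,116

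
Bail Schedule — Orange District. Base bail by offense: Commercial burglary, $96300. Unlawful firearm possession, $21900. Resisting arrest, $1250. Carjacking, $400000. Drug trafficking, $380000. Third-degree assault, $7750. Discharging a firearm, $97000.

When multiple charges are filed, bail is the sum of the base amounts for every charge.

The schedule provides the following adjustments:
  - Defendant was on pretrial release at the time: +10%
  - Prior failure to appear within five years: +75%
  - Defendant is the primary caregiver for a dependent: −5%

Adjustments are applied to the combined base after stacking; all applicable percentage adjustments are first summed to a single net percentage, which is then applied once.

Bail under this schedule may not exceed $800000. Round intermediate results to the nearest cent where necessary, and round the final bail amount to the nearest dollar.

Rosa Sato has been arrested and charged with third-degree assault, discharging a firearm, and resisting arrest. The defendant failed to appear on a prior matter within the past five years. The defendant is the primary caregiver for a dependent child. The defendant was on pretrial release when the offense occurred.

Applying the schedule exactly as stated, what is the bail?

Base amounts from the schedule: third-degree assault $7750; discharging a firearm $97000; resisting arrest $1250.
Stacking rule: sum of all bases. $7750 + $97000 + $1250 = $106000.
Net percentage adjustment: +10% +75% −5% = +80%. $106000 × 1.8 = $190800.
$190800 is within the $800000 maximum.

$190800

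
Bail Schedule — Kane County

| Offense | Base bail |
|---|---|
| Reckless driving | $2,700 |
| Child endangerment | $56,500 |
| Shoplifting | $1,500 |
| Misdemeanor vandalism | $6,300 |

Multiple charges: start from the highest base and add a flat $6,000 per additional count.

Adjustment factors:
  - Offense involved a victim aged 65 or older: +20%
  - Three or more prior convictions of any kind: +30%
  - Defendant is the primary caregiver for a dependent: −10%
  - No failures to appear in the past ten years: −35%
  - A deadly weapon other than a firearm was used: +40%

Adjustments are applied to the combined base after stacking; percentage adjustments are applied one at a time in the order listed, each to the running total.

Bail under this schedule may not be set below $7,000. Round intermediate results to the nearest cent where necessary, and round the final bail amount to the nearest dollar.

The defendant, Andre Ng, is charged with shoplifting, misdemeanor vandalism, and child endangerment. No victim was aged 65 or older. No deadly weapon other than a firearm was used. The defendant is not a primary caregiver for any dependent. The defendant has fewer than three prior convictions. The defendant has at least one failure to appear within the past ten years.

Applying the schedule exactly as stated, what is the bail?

$68,500

Base amounts from the schedule: shoplifting $1,500; misdemeanor vandalism $6,300; child endangerment $56,500.
Stacking rule: highest base plus $6,000 per additional charge. Highest is child endangerment at $56,500; 2 additional charges → +$12,000. Combined base = $68,500.
No adjustment factors apply to this defendant.
$68,500 is at or above the $7,000 minimum.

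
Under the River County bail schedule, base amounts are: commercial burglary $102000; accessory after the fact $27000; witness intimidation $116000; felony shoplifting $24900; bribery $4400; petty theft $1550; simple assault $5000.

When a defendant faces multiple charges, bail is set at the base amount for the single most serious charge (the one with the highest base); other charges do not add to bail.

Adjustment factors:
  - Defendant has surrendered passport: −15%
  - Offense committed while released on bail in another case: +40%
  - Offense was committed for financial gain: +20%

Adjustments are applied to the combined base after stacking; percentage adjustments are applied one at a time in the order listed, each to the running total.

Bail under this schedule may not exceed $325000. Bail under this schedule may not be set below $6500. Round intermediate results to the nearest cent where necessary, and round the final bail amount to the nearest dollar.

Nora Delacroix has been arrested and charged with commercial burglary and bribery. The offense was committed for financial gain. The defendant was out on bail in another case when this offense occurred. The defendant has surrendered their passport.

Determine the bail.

$145656

Base amounts from the schedule: commercial burglary $102000; bribery $4400.
Stacking rule: use the highest base only. Highest is commercial burglary at $102000. Combined base = $102000.
Defendant has surrendered passport (−15%): $102000 × 0.85 = $86700.
Offense committed while released on bail in another case (+40%): $86700 × 1.4 = $121380.
Offense was committed for financial gain (+20%): $121380 × 1.2 = $145656.
$145656 is within the $325000 maximum.
$145656 is at or above the $6500 minimum.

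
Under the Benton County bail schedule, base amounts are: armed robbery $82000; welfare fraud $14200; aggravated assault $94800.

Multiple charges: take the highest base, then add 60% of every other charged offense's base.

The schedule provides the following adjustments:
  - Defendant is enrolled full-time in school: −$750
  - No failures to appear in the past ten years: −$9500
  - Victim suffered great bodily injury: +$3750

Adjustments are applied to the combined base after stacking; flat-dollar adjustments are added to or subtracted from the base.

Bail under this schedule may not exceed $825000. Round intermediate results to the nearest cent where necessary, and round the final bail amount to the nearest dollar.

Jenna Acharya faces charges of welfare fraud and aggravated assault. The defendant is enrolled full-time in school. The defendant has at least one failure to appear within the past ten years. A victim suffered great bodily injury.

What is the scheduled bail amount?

Base amounts from the schedule: welfare fraud $14200; aggravated assault $94800.
Stacking rule: highest base plus 60% of each additional charge. Highest is aggravated assault at $94800. Additional: $14200 × 60% = $8520. Combined base = $94800 + $8520 = $103320.
Defendant is enrolled full-time in school (−$750 flat): $103320 − $750 = $102570.
Victim suffered great bodily injury (+$3750 flat): $102570 + $3750 = $106320.
$106320 is within the $825000 maximum.

$106320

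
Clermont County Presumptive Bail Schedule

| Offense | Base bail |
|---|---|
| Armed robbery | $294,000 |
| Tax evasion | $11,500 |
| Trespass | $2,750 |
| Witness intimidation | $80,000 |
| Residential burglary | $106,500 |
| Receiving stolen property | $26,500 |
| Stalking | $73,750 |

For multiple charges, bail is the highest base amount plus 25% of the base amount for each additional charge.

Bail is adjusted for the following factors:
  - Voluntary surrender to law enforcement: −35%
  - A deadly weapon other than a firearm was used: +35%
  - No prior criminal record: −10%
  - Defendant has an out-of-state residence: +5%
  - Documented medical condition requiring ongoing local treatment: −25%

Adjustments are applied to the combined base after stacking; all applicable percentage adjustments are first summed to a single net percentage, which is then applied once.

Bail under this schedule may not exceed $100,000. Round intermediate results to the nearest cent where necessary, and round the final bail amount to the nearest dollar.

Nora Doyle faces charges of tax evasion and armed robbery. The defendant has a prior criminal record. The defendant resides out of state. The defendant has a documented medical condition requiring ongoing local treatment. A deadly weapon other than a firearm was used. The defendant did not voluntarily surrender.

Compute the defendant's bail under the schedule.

$100,000

Base amounts from the schedule: tax evasion $11,500; armed robbery $294,000.
Stacking rule: highest base plus 25% of each additional charge. Highest is armed robbery at $294,000. Additional: $11,500 × 25% = $2,875. Combined base = $294,000 + $2,875 = $296,875.
Net percentage adjustment: +35% +5% −25% = +15%. $296,875 × 1.15 = $341,406.25.
Result $341,406.25 exceeds the maximum of $100,000; bail is capped at $100,000.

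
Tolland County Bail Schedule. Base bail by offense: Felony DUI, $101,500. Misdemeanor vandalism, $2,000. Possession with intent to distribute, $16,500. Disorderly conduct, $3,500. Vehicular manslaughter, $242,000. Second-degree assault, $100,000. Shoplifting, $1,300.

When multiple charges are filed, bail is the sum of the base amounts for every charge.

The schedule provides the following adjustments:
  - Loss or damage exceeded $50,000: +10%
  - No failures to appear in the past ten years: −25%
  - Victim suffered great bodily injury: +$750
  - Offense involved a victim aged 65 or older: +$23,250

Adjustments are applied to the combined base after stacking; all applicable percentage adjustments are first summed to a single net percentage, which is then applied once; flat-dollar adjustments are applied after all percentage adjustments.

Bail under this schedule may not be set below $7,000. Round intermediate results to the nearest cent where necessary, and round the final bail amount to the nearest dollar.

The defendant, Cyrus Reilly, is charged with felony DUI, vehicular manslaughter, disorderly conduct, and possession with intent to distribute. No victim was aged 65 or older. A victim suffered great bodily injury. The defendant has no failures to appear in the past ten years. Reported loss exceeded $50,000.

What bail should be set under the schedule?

$309,725

Base amounts from the schedule: felony DUI $101,500; vehicular manslaughter $242,000; disorderly conduct $3,500; possession with intent to distribute $16,500.
Stacking rule: sum of all bases. $101,500 + $242,000 + $3,500 + $16,500 = $363,500.
Net percentage adjustment: +10% −25% = −15%. $363,500 × 0.85 = $308,975.
Victim suffered great bodily injury (+$750 flat): $308,975 + $750 = $309,725.
$309,725 is at or above the $7,000 minimum.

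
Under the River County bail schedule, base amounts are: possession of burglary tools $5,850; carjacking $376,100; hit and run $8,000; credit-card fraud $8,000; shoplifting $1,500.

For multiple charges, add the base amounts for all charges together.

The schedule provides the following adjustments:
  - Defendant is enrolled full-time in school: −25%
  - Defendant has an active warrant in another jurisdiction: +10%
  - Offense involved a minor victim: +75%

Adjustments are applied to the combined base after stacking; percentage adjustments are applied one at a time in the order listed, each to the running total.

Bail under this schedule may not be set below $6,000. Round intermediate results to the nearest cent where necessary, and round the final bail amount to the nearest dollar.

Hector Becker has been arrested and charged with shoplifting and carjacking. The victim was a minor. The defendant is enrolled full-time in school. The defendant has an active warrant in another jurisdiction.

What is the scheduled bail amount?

$545,160

Base amounts from the schedule: shoplifting $1,500; carjacking $376,100.
Stacking rule: sum of all bases. $1,500 + $376,100 = $377,600.
Defendant is enrolled full-time in school (−25%): $377,600 × 0.75 = $283,200.
Defendant has an active warrant in another jurisdiction (+10%): $283,200 × 1.1 = $311,520.
Offense involved a minor victim (+75%): $311,520 × 1.75 = $545,160.
$545,160 is at or above the $6,000 minimum.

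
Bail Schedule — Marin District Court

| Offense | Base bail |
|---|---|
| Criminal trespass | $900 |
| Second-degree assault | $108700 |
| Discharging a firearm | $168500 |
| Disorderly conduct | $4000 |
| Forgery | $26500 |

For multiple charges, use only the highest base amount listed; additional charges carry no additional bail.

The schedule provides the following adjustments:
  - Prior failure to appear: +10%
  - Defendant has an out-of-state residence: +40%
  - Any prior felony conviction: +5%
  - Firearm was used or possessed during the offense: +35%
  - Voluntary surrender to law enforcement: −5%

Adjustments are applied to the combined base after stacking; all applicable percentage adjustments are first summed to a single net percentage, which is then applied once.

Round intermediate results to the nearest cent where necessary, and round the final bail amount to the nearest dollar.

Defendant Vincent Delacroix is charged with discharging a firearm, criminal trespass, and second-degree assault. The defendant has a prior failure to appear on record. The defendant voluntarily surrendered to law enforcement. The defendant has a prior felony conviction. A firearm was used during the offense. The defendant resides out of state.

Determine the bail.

Base amounts from the schedule: discharging a firearm $168500; criminal trespass $900; second-degree assault $108700.
Stacking rule: use the highest base only. Highest is discharging a firearm at $168500. Combined base = $168500.
Net percentage adjustment: +10% +40% +5% +35% −5% = +85%. $168500 × 1.85 = $311725.

$311725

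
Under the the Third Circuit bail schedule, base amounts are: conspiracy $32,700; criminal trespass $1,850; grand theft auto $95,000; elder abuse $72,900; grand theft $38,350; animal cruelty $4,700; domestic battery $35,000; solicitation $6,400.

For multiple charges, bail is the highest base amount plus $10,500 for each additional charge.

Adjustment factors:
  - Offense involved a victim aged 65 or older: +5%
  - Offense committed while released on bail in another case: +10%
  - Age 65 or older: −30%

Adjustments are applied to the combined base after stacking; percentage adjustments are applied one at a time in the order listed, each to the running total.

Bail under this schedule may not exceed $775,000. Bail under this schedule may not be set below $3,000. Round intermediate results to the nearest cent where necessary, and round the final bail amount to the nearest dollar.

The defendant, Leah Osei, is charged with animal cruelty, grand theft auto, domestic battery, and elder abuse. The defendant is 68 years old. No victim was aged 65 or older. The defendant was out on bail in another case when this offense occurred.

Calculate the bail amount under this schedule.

Base amounts from the schedule: animal cruelty $4,700; grand theft auto $95,000; domestic battery $35,000; elder abuse $72,900.
Stacking rule: highest base plus $10,500 per additional charge. Highest is grand theft auto at $95,000; 3 additional charges → +$31,500. Combined base = $126,500.
Offense committed while released on bail in another case (+10%): $126,500 × 1.1 = $139,150.
Age 65 or older (−30%): $139,150 × 0.7 = $97,405.
$97,405 is within the $775,000 maximum.
$97,405 is at or above the $3,000 minimum.

$97,405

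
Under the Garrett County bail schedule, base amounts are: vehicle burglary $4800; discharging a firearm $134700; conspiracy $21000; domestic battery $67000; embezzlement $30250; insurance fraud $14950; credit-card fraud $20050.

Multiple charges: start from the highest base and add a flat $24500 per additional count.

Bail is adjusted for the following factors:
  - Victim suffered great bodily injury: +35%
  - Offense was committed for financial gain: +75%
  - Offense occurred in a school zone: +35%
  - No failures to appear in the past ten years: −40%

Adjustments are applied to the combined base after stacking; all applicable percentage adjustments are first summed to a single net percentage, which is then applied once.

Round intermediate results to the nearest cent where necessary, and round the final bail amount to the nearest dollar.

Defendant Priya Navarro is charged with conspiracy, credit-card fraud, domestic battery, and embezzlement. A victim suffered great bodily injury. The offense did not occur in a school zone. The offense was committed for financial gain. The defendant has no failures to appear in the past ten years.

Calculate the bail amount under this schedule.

Base amounts from the schedule: conspiracy $21000; credit-card fraud $20050; domestic battery $67000; embezzlement $30250.
Stacking rule: highest base plus $24500 per additional charge. Highest is domestic battery at $67000; 3 additional charges → +$73500. Combined base = $140500.
Net percentage adjustment: +35% +75% −40% = +70%. $140500 × 1.7 = $238850.

$238850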